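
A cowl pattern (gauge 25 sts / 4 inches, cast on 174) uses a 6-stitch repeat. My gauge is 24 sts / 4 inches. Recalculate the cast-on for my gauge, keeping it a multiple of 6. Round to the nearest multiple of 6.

168 stitches.

174 × 24 / 25 = 167.04.
Nearest multiple of 6: 168.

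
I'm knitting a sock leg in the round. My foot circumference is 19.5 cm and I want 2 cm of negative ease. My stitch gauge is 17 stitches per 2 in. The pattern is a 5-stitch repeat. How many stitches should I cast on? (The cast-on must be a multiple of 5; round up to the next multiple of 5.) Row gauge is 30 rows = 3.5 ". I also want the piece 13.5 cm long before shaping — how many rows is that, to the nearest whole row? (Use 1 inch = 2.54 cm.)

Finished = 19.5 − 2 = 17.5 cm.
17.5 cm × 1/2.54 = 6.89 inches.
17/2 = 8.5 sts per in; 6.89 × 8.5 = 58.56 sts.
Next multiple of 5 → 60.
13.5 cm = 5.31 inches; × 8.571 = 45.56 → 46 rows.

Cast on 60 stitches; work 46 rows.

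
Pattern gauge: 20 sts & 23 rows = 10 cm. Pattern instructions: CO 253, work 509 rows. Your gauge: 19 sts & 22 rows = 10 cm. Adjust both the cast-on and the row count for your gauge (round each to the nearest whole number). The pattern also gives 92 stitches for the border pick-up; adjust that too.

Stitches: 253 × 19/20 = 240.35 → 240.
Rows: 509 × 22/23 = 486.87 → 487.
border pick-up: 92 × 19/20 = 87.40 → 87.

Cast on 240 stitches; work 487 rows; border pick-up 87 stitches.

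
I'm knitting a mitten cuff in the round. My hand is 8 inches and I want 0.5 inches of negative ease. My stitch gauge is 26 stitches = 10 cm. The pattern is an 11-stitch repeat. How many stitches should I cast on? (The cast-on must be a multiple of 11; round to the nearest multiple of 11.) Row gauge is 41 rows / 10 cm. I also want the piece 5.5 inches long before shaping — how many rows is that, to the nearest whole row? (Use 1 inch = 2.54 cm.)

Finished = 8 − 0.5 = 7.5 inches.
7.5 inches × 2.54 = 19.05 cm.
26/10 = 2.6 sts per cm; 19.05 × 2.6 = 49.53 sts.
Nearest multiple of 11 → 55.
5.5 inches = 13.97 cm; × 4.1 = 57.28 → 57 rows.

Cast on 55 stitches; work 57 rows.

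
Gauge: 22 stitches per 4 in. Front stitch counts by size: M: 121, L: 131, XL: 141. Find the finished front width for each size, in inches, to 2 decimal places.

22/4 = 5.5 sts per in.
M: 121 / 5.5 = 22.000 → 22.00 in.
L: 131 / 5.5 = 23.818 → 23.82 in.
XL: 141 / 5.5 = 25.636 → 25.64 in.

M 22.00 inches; L 23.82 inches; XL 25.64 inches.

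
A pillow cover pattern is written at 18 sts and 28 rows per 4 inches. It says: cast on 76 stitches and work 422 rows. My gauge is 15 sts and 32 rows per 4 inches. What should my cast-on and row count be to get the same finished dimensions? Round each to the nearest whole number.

Stitches: 76 × 15/18 = 63.33 → 63.
Rows: 422 × 32/28 = 482.29 → 482.

Cast on 63 stitches; work 482 rows.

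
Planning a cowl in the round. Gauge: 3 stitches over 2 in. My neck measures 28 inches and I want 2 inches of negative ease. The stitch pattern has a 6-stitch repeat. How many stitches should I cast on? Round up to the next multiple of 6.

Cast on 42 stitches.

Finished = 28 − 2 = 26 inches.
3 / 2 = 1.5 sts/in.
26 × 1.5 = 39.00 sts.
Next multiple of 6: 42.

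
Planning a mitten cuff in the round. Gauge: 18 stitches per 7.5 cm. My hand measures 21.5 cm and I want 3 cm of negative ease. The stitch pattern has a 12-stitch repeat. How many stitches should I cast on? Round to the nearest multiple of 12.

CO 48 sts.

Finished = 21.5 − 3 = 18.5 cm.
18 / 7.5 = 2.4 sts/cm.
18.5 × 2.4 = 44.40 sts.
Nearest multiple of 12: 48.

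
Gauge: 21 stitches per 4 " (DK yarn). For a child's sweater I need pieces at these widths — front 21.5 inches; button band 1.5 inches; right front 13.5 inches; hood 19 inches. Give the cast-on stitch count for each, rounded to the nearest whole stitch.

Rate = 21/4 = 5.25 sts per in.
front: 21.5 × 5.25 = 112.88 → 113.
button band: 1.5 × 5.25 = 7.88 → 8.
right front: 13.5 × 5.25 = 70.88 → 71.
hood: 19 × 5.25 = 99.75 → 100.

front 113; button band 8; right front 71; hood 100.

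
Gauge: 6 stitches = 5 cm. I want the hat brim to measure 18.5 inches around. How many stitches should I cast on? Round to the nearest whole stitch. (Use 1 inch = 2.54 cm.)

18.5 in = 46.99 cm.
6 stitches / 5 cm = 1.2 stitches per cm.
46.99 × 1.2 = 56.39 stitches.
Round to nearest → 56.

Cast on 56 stitches.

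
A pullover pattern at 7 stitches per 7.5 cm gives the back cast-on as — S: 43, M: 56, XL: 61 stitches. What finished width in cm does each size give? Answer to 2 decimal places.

S 46.07 cm; M 60.00 cm; XL 65.36 cm.

7/7.5 = 0.933 sts per cm.
S: 43 / 0.933 = 46.071 → 46.07 cm.
M: 56 / 0.933 = 60.000 → 60.00 cm.
XL: 61 / 0.933 = 65.357 → 65.36 cm.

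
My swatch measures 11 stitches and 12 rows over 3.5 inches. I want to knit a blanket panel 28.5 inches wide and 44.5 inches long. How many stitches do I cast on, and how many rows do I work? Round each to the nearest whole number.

Cast on 90 stitches and work 153 rows.

Stitch gauge = 11/3.5 = 3.143 sts/in; 28.5 × 3.143 = 89.57 → 90 sts.
Row gauge = 12/3.5 = 3.429 rows/in; 44.5 × 3.429 = 152.57 → 153 rows.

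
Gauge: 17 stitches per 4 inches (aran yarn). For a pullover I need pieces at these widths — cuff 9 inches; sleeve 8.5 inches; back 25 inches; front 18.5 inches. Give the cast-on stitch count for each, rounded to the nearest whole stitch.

cuff 38; sleeve 36; back 106; front 79.

Rate = 17/4 = 4.25 sts per in.
cuff: 9 × 4.25 = 38.25 → 38.
sleeve: 8.5 × 4.25 = 36.12 → 36.
back: 25 × 4.25 = 106.25 → 106.
front: 18.5 × 4.25 = 78.62 → 79.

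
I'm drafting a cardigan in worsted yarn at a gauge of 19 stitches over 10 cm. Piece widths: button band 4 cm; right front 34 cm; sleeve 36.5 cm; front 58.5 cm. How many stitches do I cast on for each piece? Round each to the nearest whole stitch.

button band 8; right front 65; sleeve 69; front 111.

Rate = 19/10 = 1.9 sts per cm.
button band: 4 × 1.9 = 7.60 → 8.
right front: 34 × 1.9 = 64.60 → 65.
sleeve: 36.5 × 1.9 = 69.35 → 69.
front: 58.5 × 1.9 = 111.15 → 111.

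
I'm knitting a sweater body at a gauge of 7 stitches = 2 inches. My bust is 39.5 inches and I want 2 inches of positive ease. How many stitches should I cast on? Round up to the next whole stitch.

Cast on 146 stitches.

Finished = 39.5 + 2 = 41.5 in.
7 / 2 = 3.5 sts per inch.
41.50 × 3.5 = 145.25 sts.
→ 146 sts.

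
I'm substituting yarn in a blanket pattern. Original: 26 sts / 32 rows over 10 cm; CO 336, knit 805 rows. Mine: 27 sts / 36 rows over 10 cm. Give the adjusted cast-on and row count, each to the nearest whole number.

Cast on 349 stitches; work 906 rows.

Stitches: 336 × 27/26 = 348.92 → 349.
Rows: 805 × 36/32 = 905.62 → 906.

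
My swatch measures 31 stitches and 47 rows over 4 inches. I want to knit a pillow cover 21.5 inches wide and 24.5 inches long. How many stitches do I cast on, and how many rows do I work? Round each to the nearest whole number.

Stitch gauge = 31/4 = 7.75 sts/in; 21.5 × 7.75 = 166.62 → 167 sts.
Row gauge = 47/4 = 11.75 rows/in; 24.5 × 11.75 = 287.88 → 288 rows.

Cast on 167 stitches and work 288 rows.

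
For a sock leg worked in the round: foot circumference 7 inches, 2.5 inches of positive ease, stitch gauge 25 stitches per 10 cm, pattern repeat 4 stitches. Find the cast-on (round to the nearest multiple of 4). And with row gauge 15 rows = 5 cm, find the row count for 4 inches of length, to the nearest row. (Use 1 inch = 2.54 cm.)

Finished = 7 + 2.5 = 9.5 inches.
9.5 inches × 2.54 = 24.13 cm.
25/10 = 2.5 sts per cm; 24.13 × 2.5 = 60.33 sts.
Nearest multiple of 4 → 60.
4 inches = 10.16 cm; × 3 = 30.48 → 30 rows.

Cast on 60 stitches; work 30 rows.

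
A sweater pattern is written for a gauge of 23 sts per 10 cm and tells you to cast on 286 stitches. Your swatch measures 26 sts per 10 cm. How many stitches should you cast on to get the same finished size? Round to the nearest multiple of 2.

Cast on 324 stitches.

Scale factor = 26 / 23 = 1.130.
286 × 26 / 23 = 323.30 sts.
→ 324 sts.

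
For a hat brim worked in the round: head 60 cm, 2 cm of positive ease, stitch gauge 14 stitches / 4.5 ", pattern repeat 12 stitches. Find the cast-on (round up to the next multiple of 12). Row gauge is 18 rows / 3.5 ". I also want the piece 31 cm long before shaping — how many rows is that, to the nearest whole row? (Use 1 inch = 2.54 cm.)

Finished = 60 + 2 = 62 cm.
62 cm × 1/2.54 = 24.41 inches.
14/4.5 = 3.111 sts per in; 24.41 × 3.111 = 75.94 sts.
Next multiple of 12 → 84.
31 cm = 12.20 inches; × 5.143 = 62.77 → 63 rows.

Cast on 84 stitches; work 63 rows.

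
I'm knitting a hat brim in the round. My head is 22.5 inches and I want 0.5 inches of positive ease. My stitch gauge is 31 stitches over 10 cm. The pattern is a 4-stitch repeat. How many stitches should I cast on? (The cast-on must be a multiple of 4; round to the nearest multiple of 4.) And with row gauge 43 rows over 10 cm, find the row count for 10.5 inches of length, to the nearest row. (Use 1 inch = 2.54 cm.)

Cast on 180 stitches; work 115 rows.

Finished = 22.5 + 0.5 = 23 inches.
23 inches × 2.54 = 58.42 cm.
31/10 = 3.1 sts per cm; 58.42 × 3.1 = 181.10 sts.
Nearest multiple of 4 → 180.
10.5 inches = 26.67 cm; × 4.3 = 114.68 → 115 rows.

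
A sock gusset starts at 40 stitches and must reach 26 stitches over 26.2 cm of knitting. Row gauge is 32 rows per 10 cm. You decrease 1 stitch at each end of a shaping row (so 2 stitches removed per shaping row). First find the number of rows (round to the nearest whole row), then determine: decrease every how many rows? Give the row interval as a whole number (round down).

Decrease every 12th row.

Rows = 26.2 × 3.2 = 83.8 → 84 rows.
Stitches to remove: 14 → 7 shaping rows (at 2 st each).
84 / 7 = 12.00 → every 12 rows.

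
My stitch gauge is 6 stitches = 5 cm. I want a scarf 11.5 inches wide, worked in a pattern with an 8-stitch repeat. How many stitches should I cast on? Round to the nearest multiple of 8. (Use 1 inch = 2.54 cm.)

CO 32 sts.

11.5 in = 11.5 × 2.54 = 29.21 cm.
6 / 5 = 1.2 sts/cm.
29.21 × 1.2 = 35.05 sts.
→ 32.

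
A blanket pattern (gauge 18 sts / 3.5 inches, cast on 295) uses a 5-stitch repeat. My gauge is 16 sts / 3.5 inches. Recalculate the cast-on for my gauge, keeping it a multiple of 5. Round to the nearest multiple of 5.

CO 260 sts.

295 × 16 / 18 = 262.22.
Nearest multiple of 5: 260.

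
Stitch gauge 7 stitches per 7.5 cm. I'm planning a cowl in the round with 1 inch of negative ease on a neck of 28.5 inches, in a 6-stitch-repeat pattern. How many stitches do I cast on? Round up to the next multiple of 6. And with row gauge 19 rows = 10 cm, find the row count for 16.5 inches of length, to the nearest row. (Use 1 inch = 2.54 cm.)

Finished = 28.5 − 1 = 27.5 inches.
27.5 inches × 2.54 = 69.85 cm.
7/7.5 = 0.933 sts per cm; 69.85 × 0.933 = 65.19 sts.
Next multiple of 6 → 66.
16.5 inches = 41.91 cm; × 1.9 = 79.63 → 80 rows.

Cast on 66 stitches; work 80 rows.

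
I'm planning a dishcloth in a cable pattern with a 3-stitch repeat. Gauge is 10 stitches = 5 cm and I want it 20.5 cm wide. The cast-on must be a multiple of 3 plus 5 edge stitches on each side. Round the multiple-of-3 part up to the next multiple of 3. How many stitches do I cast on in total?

Cast on 43 stitches.

10 / 5 = 2 sts per cm.
20.5 × 2 = 41.00 sts.
Less 10 edge sts → 31.00 for the repeat.
Next multiple of 3: 33.
Add back 10 edge sts → 43.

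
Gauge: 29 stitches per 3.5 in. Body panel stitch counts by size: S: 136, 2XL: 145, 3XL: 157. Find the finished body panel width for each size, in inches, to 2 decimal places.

S 16.41 inches; 2XL 17.50 inches; 3XL 18.95 inches.

29/3.5 = 8.286 sts per in.
S: 136 / 8.286 = 16.414 → 16.41 in.
2XL: 145 / 8.286 = 17.500 → 17.50 in.
3XL: 157 / 8.286 = 18.948 → 18.95 in.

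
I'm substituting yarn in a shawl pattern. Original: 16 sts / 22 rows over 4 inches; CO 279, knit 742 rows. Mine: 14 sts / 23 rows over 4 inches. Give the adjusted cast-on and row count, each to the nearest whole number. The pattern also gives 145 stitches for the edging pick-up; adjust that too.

Cast on 244 stitches; work 776 rows; edging pick-up 127 stitches.

Stitches: 279 × 14/16 = 244.12 → 244.
Rows: 742 × 23/22 = 775.73 → 776.
edging pick-up: 145 × 14/16 = 126.88 → 127.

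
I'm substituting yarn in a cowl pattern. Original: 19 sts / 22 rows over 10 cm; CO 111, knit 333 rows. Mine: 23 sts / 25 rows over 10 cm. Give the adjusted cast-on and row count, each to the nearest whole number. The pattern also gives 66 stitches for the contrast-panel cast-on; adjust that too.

Stitches: 111 × 23/19 = 134.37 → 134.
Rows: 333 × 25/22 = 378.41 → 378.
contrast-panel cast-on: 66 × 23/19 = 79.89 → 80.

Cast on 134 stitches; work 378 rows; contrast-panel cast-on 80 stitches.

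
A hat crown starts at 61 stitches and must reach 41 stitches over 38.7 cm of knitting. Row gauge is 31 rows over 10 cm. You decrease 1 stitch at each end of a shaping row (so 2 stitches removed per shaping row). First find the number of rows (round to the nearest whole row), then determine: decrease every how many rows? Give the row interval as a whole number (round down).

Decrease every 12th row.

Rows = 38.7 × 3.1 = 120.0 → 120 rows.
Stitches to remove: 20 → 10 shaping rows (at 2 st each).
120 / 10 = 12.00 → every 12 rows.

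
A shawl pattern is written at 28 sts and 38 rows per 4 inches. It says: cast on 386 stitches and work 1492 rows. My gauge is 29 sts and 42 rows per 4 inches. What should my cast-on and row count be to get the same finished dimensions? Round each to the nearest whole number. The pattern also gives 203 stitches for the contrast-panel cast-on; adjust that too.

Stitches: 386 × 29/28 = 399.79 → 400.
Rows: 1492 × 42/38 = 1649.05 → 1649.
contrast-panel cast-on: 203 × 29/28 = 210.25 → 210.

Cast on 400 stitches; work 1649 rows; contrast-panel cast-on 210 stitches.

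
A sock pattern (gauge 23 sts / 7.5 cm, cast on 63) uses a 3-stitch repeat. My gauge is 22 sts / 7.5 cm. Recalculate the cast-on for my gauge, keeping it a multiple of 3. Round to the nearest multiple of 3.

60 stitches.

63 × 22 / 23 = 60.26.
Nearest multiple of 3: 60.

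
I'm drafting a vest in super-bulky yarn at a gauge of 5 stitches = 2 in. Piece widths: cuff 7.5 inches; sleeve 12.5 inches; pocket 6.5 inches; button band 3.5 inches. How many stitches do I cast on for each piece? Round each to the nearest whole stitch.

cuff 19; sleeve 31; pocket 16; button band 9.

Rate = 5/2 = 2.5 sts per in.
cuff: 7.5 × 2.5 = 18.75 → 19.
sleeve: 12.5 × 2.5 = 31.25 → 31.
pocket: 6.5 × 2.5 = 16.25 → 16.
button band: 3.5 × 2.5 = 8.75 → 9.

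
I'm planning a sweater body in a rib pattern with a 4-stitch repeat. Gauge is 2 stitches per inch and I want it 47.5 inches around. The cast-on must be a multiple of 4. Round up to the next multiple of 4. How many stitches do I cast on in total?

96 stitches.

2 / 1 = 2 sts per inch.
47.5 × 2 = 95.00 sts.
Next multiple of 4: 96.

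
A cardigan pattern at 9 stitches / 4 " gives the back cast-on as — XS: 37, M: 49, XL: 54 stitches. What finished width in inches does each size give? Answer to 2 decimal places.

XS 16.44 inches; M 21.78 inches; XL 24.00 inches.

9/4 = 2.25 sts per in.
XS: 37 / 2.25 = 16.444 → 16.44 in.
M: 49 / 2.25 = 21.778 → 21.78 in.
XL: 54 / 2.25 = 24.000 → 24.00 in.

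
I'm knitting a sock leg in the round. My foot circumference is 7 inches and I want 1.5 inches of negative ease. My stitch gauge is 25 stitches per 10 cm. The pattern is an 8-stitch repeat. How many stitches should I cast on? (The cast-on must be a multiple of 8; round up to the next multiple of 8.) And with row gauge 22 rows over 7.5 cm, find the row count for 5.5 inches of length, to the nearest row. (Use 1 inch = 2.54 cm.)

Finished = 7 − 1.5 = 5.5 inches.
5.5 inches × 2.54 = 13.97 cm.
25/10 = 2.5 sts per cm; 13.97 × 2.5 = 34.92 sts.
Next multiple of 8 → 40.
5.5 inches = 13.97 cm; × 2.933 = 40.98 → 41 rows.

Cast on 40 stitches; work 41 rows.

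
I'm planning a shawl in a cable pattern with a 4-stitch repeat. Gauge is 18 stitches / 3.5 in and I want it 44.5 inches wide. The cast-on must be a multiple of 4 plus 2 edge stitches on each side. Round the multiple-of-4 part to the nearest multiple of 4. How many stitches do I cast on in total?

Cast on 228 stitches.

18 / 3.5 = 5.143 sts per inch.
44.5 × 5.143 = 228.86 sts.
Less 4 edge sts → 224.86 for the repeat.
Nearest multiple of 4: 224.
Add back 4 edge sts → 228.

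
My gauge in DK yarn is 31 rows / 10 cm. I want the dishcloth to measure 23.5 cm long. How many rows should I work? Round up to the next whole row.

31 rows / 10 cm = 3.1 rows per cm.
23.5 × 3.1 = 72.85 rows.
Round up → 73.

73 rows.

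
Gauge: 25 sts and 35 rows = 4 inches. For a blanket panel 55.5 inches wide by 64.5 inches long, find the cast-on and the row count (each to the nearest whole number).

Cast on 347 stitches and work 564 rows.

Stitch gauge = 25/4 = 6.25 sts/in; 55.5 × 6.25 = 346.88 → 347 sts.
Row gauge = 35/4 = 8.75 rows/in; 64.5 × 8.75 = 564.38 → 564 rows.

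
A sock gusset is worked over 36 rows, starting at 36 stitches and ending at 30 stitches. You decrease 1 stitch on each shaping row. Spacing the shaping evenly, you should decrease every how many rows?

Stitches to remove: |30 − 36| = 6.
Shaping rows needed: 6 / 1 = 6.
36 rows / 6 = every 6 rows.

Decrease every 6th row.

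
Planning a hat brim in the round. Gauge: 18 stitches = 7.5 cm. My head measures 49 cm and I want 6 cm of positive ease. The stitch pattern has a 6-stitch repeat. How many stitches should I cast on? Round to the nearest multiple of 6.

Finished = 49 + 6 = 55 cm.
18 / 7.5 = 2.4 sts/cm.
55 × 2.4 = 132.00 sts.
Nearest multiple of 6: 132.

CO 132 sts.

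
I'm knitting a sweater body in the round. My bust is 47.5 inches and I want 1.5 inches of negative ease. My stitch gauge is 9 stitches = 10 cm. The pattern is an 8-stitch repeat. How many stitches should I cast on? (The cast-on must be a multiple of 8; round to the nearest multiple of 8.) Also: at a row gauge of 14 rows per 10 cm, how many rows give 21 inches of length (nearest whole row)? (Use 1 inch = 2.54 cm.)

Finished = 47.5 − 1.5 = 46 inches.
46 inches × 2.54 = 116.84 cm.
9/10 = 0.9 sts per cm; 116.84 × 0.9 = 105.16 sts.
Nearest multiple of 8 → 104.
21 inches = 53.34 cm; × 1.4 = 74.68 → 75 rows.

Cast on 104 stitches; work 75 rows.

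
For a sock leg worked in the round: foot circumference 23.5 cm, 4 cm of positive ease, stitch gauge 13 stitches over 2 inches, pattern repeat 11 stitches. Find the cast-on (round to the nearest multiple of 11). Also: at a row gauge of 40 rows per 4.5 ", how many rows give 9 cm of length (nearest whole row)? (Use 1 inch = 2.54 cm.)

Finished = 23.5 + 4 = 27.5 cm.
27.5 cm × 1/2.54 = 10.83 inches.
13/2 = 6.5 sts per in; 10.83 × 6.5 = 70.37 sts.
Nearest multiple of 11 → 66.
9 cm = 3.54 inches; × 8.889 = 31.50 → 31 rows.

Cast on 66 stitches; work 31 rows.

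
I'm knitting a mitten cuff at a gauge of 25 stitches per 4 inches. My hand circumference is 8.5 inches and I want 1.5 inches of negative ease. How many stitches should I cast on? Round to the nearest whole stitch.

Finished = 8.5 − 1.5 = 7 in.
25 / 4 = 6.25 sts per inch.
7.00 × 6.25 = 43.75 sts.
→ 44 sts.

CO 44 sts.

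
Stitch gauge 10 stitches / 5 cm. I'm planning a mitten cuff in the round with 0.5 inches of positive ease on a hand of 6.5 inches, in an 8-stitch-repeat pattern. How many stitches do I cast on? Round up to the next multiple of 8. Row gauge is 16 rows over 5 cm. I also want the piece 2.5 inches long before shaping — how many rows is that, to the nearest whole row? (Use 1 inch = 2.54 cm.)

Finished = 6.5 + 0.5 = 7 inches.
7 inches × 2.54 = 17.78 cm.
10/5 = 2 sts per cm; 17.78 × 2 = 35.56 sts.
Next multiple of 8 → 40.
2.5 inches = 6.35 cm; × 3.2 = 20.32 → 20 rows.

Cast on 40 stitches; work 20 rows.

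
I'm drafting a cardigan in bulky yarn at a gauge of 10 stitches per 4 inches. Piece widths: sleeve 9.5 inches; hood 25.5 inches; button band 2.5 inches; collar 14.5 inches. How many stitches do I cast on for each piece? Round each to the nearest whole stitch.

Rate = 10/4 = 2.5 sts per in.
sleeve: 9.5 × 2.5 = 23.75 → 24.
hood: 25.5 × 2.5 = 63.75 → 64.
button band: 2.5 × 2.5 = 6.25 → 6.
collar: 14.5 × 2.5 = 36.25 → 36.

sleeve 24; hood 64; button band 6; collar 36.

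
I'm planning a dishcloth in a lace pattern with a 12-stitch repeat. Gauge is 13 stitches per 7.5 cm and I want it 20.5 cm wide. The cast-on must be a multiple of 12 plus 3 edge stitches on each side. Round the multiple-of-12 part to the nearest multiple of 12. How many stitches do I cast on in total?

Cast on 30 stitches.

13 / 7.5 = 1.733 sts per cm.
20.5 × 1.733 = 35.53 sts.
Less 6 edge sts → 29.53 for the repeat.
Nearest multiple of 12: 24.
Add back 6 edge sts → 30.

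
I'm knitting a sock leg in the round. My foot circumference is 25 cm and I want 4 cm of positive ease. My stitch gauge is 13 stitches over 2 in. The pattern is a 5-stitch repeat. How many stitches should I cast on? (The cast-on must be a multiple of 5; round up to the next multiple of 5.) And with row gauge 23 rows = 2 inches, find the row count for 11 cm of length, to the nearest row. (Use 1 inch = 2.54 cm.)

Finished = 25 + 4 = 29 cm.
29 cm × 1/2.54 = 11.42 inches.
13/2 = 6.5 sts per in; 11.42 × 6.5 = 74.21 sts.
Next multiple of 5 → 75.
11 cm = 4.33 inches; × 11.5 = 49.80 → 50 rows.

Cast on 75 stitches; work 50 rows.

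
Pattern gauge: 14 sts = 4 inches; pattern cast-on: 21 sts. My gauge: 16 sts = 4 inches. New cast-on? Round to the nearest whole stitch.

Scale factor = 16 / 14 = 1.143.
21 × 16 / 14 = 24.00 sts.

CO 24 sts.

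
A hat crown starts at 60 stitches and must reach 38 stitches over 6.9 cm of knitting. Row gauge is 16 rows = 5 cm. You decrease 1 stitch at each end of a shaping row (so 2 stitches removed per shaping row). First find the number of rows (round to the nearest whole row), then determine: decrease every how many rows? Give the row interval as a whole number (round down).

Rows = 6.9 × 3.2 = 22.1 → 22 rows.
Stitches to remove: 22 → 11 shaping rows (at 2 st each).
22 / 11 = 2.00 → every 2 rows.

Decrease every 2nd row.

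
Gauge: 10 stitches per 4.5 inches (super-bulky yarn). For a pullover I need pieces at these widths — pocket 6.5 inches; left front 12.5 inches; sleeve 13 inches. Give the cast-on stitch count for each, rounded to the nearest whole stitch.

pocket 14; left front 28; sleeve 29.

Rate = 10/4.5 = 2.222 sts per in.
pocket: 6.5 × 2.222 = 14.44 → 14.
left front: 12.5 × 2.222 = 27.78 → 28.
sleeve: 13 × 2.222 = 28.89 → 29.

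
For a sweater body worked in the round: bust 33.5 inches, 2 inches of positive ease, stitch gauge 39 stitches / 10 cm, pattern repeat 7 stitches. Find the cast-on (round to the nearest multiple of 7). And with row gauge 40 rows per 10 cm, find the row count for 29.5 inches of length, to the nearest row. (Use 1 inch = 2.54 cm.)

Cast on 350 stitches; work 300 rows.

Finished = 33.5 + 2 = 35.5 inches.
35.5 inches × 2.54 = 90.17 cm.
39/10 = 3.9 sts per cm; 90.17 × 3.9 = 351.66 sts.
Nearest multiple of 7 → 350.
29.5 inches = 74.93 cm; × 4 = 299.72 → 300 rows.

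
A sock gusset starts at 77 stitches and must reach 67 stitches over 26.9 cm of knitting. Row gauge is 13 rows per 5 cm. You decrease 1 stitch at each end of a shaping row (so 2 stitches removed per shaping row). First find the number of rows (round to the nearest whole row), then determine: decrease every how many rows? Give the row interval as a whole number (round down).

Decrease every 14th row.

Rows = 26.9 × 2.6 = 69.9 → 70 rows.
Stitches to remove: 10 → 5 shaping rows (at 2 st each).
70 / 5 = 14.00 → every 14 rows.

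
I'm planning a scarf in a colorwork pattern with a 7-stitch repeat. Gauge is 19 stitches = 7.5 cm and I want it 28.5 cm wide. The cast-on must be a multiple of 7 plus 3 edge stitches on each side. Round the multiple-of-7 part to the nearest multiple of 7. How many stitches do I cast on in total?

19 / 7.5 = 2.533 sts per cm.
28.5 × 2.533 = 72.20 sts.
Less 6 edge sts → 66.20 for the repeat.
Nearest multiple of 7: 63.
Add back 6 edge sts → 69.

69 stitches.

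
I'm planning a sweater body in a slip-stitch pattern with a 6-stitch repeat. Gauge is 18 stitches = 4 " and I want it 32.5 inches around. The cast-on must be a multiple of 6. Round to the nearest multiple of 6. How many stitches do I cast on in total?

144 stitches.

18 / 4 = 4.5 sts per inch.
32.5 × 4.5 = 146.25 sts.
Nearest multiple of 6: 144.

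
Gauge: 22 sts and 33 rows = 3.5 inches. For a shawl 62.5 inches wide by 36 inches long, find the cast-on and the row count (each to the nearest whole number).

Cast on 393 stitches and work 339 rows.

Stitch gauge = 22/3.5 = 6.286 sts/in; 62.5 × 6.286 = 392.86 → 393 sts.
Row gauge = 33/3.5 = 9.429 rows/in; 36 × 9.429 = 339.43 → 339 rows.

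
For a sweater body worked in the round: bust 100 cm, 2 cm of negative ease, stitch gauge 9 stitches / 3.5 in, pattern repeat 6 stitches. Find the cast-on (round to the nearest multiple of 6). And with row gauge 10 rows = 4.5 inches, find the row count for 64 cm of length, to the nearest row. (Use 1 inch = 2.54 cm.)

Cast on 102 stitches; work 56 rows.

Finished = 100 − 2 = 98 cm.
98 cm × 1/2.54 = 38.58 inches.
9/3.5 = 2.571 sts per in; 38.58 × 2.571 = 99.21 sts.
Nearest multiple of 6 → 102.
64 cm = 25.20 inches; × 2.222 = 55.99 → 56 rows.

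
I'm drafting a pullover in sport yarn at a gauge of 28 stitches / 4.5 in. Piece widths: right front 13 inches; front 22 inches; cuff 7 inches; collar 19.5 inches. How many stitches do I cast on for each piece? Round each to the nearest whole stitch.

Rate = 28/4.5 = 6.222 sts per in.
right front: 13 × 6.222 = 80.89 → 81.
front: 22 × 6.222 = 136.89 → 137.
cuff: 7 × 6.222 = 43.56 → 44.
collar: 19.5 × 6.222 = 121.33 → 121.

right front 81; front 137; cuff 44; collar 121.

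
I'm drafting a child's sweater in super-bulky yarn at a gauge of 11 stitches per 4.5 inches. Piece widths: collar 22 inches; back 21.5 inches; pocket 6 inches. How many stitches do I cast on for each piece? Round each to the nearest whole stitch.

Rate = 11/4.5 = 2.444 sts per in.
collar: 22 × 2.444 = 53.78 → 54.
back: 21.5 × 2.444 = 52.56 → 53.
pocket: 6 × 2.444 = 14.67 → 15.

collar 54; back 53; pocket 15.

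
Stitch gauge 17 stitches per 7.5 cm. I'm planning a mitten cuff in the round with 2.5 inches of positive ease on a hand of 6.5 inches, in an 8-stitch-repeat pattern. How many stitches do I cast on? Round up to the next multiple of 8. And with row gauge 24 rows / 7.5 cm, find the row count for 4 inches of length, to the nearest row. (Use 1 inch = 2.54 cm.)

Finished = 6.5 + 2.5 = 9 inches.
9 inches × 2.54 = 22.86 cm.
17/7.5 = 2.267 sts per cm; 22.86 × 2.267 = 51.82 sts.
Next multiple of 8 → 56.
4 inches = 10.16 cm; × 3.2 = 32.51 → 33 rows.

Cast on 56 stitches; work 33 rows.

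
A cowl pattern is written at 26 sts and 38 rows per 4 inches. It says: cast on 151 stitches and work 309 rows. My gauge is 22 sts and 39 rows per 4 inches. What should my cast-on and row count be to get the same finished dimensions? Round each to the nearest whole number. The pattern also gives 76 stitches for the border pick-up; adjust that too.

Cast on 128 stitches; work 317 rows; border pick-up 64 stitches.

Stitches: 151 × 22/26 = 127.77 → 128.
Rows: 309 × 39/38 = 317.13 → 317.
border pick-up: 76 × 22/26 = 64.31 → 64.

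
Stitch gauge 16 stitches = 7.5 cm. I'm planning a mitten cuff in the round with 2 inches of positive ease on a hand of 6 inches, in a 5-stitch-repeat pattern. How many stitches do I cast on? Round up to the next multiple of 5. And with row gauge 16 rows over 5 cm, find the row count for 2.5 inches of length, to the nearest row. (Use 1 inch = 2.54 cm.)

Finished = 6 + 2 = 8 inches.
8 inches × 2.54 = 20.32 cm.
16/7.5 = 2.133 sts per cm; 20.32 × 2.133 = 43.35 sts.
Next multiple of 5 → 45.
2.5 inches = 6.35 cm; × 3.2 = 20.32 → 20 rows.

Cast on 45 stitches; work 20 rows.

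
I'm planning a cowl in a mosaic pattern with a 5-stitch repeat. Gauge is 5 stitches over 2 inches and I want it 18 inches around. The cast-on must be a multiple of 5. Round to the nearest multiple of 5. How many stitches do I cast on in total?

Cast on 45 stitches.

5 / 2 = 2.5 sts per inch.
18 × 2.5 = 45.00 sts.
Nearest multiple of 5: 45.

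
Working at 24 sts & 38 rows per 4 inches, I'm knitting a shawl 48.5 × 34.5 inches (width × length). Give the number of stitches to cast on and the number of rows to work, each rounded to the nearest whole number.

Cast on 291 stitches and work 328 rows.

Stitch gauge = 24/4 = 6 sts/in; 48.5 × 6 = 291.00 → 291 sts.
Row gauge = 38/4 = 9.5 rows/in; 34.5 × 9.5 = 327.75 → 328 rows.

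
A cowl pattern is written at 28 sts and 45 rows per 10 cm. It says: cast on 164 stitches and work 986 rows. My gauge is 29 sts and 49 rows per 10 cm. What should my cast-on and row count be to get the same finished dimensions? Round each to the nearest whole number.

Cast on 170 stitches; work 1074 rows.

Stitches: 164 × 29/28 = 169.86 → 170.
Rows: 986 × 49/45 = 1073.64 → 1074.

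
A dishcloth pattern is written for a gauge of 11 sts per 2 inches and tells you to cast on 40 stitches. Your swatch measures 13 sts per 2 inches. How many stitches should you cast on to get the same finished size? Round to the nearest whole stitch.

47 stitches.

Scale factor = 13 / 11 = 1.182.
40 × 13 / 11 = 47.27 sts.
→ 47 sts.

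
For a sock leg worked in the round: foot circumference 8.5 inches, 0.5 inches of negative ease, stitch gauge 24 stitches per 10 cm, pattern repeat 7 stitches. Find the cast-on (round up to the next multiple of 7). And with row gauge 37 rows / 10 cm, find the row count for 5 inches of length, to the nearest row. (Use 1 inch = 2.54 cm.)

Cast on 49 stitches; work 47 rows.

Finished = 8.5 − 0.5 = 8 inches.
8 inches × 2.54 = 20.32 cm.
24/10 = 2.4 sts per cm; 20.32 × 2.4 = 48.77 sts.
Next multiple of 7 → 49.
5 inches = 12.70 cm; × 3.7 = 46.99 → 47 rows.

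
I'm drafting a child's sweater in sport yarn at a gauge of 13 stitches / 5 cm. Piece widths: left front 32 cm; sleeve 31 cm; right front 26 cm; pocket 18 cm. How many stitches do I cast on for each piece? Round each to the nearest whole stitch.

left front 83; sleeve 81; right front 68; pocket 47.

Rate = 13/5 = 2.6 sts per cm.
left front: 32 × 2.6 = 83.20 → 83.
sleeve: 31 × 2.6 = 80.60 → 81.
right front: 26 × 2.6 = 67.60 → 68.
pocket: 18 × 2.6 = 46.80 → 47.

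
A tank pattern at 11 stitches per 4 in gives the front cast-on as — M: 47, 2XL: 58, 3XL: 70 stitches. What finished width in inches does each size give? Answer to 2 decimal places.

M 17.09 inches; 2XL 21.09 inches; 3XL 25.45 inches.

11/4 = 2.75 sts per in.
M: 47 / 2.75 = 17.091 → 17.09 in.
2XL: 58 / 2.75 = 21.091 → 21.09 in.
3XL: 70 / 2.75 = 25.455 → 25.45 in.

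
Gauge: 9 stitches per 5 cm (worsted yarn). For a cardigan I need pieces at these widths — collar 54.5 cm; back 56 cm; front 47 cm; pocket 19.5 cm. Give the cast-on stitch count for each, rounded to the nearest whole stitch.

Rate = 9/5 = 1.8 sts per cm.
collar: 54.5 × 1.8 = 98.10 → 98.
back: 56 × 1.8 = 100.80 → 101.
front: 47 × 1.8 = 84.60 → 85.
pocket: 19.5 × 1.8 = 35.10 → 35.

collar 98; back 101; front 85; pocket 35.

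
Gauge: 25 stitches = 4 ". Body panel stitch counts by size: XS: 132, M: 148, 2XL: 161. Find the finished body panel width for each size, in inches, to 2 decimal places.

XS 21.12 inches; M 23.68 inches; 2XL 25.76 inches.

25/4 = 6.25 sts per in.
XS: 132 / 6.25 = 21.120 → 21.12 in.
M: 148 / 6.25 = 23.680 → 23.68 in.
2XL: 161 / 6.25 = 25.760 → 25.76 in.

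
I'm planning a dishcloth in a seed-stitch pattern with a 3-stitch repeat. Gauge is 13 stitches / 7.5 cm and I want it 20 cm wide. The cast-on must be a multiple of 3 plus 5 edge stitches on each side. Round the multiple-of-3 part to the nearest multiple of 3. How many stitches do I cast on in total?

13 / 7.5 = 1.733 sts per cm.
20 × 1.733 = 34.67 sts.
Less 10 edge sts → 24.67 for the repeat.
Nearest multiple of 3: 24.
Add back 10 edge sts → 34.

Cast on 34 stitches.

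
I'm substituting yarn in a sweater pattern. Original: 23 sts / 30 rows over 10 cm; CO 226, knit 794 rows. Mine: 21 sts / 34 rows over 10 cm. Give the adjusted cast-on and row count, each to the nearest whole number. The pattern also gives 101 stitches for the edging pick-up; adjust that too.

Cast on 206 stitches; work 900 rows; edging pick-up 92 stitches.

Stitches: 226 × 21/23 = 206.35 → 206.
Rows: 794 × 34/30 = 899.87 → 900.
edging pick-up: 101 × 21/23 = 92.22 → 92.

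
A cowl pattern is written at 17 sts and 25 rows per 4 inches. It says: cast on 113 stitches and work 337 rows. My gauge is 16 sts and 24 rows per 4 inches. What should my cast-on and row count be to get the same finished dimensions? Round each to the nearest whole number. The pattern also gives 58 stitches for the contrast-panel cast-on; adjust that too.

Cast on 106 stitches; work 324 rows; contrast-panel cast-on 55 stitches.

Stitches: 113 × 16/17 = 106.35 → 106.
Rows: 337 × 24/25 = 323.52 → 324.
contrast-panel cast-on: 58 × 16/17 = 54.59 → 55.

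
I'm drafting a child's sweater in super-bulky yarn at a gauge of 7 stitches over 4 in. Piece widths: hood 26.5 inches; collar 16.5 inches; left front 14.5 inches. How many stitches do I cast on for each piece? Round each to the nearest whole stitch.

hood 46; collar 29; left front 25.

Rate = 7/4 = 1.75 sts per in.
hood: 26.5 × 1.75 = 46.38 → 46.
collar: 16.5 × 1.75 = 28.88 → 29.
left front: 14.5 × 1.75 = 25.38 → 25.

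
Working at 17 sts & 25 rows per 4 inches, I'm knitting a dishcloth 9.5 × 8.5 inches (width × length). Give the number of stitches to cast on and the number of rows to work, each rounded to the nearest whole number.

Cast on 40 stitches and work 53 rows.

Stitch gauge = 17/4 = 4.25 sts/in; 9.5 × 4.25 = 40.38 → 40 sts.
Row gauge = 25/4 = 6.25 rows/in; 8.5 × 6.25 = 53.12 → 53 rows.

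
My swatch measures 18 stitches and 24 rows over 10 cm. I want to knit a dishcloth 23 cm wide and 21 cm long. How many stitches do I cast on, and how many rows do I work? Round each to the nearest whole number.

Cast on 41 stitches and work 50 rows.

Stitch gauge = 18/10 = 1.8 sts/cm; 23 × 1.8 = 41.40 → 41 sts.
Row gauge = 24/10 = 2.4 rows/cm; 21 × 2.4 = 50.40 → 50 rows.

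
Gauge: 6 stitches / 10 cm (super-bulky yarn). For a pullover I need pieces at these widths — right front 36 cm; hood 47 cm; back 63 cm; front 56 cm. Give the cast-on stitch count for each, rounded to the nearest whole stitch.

Rate = 6/10 = 0.6 sts per cm.
right front: 36 × 0.6 = 21.60 → 22.
hood: 47 × 0.6 = 28.20 → 28.
back: 63 × 0.6 = 37.80 → 38.
front: 56 × 0.6 = 33.60 → 34.

right front 22; hood 28; back 38; front 34.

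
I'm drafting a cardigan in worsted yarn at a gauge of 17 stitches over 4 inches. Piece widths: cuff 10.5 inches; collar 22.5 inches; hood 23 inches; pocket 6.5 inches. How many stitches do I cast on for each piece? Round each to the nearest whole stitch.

Rate = 17/4 = 4.25 sts per in.
cuff: 10.5 × 4.25 = 44.62 → 45.
collar: 22.5 × 4.25 = 95.62 → 96.
hood: 23 × 4.25 = 97.75 → 98.
pocket: 6.5 × 4.25 = 27.62 → 28.

cuff 45; collar 96; hood 98; pocket 28.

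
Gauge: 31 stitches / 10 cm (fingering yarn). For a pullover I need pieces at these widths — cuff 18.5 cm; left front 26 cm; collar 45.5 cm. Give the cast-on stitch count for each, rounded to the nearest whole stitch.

Rate = 31/10 = 3.1 sts per cm.
cuff: 18.5 × 3.1 = 57.35 → 57.
left front: 26 × 3.1 = 80.60 → 81.
collar: 45.5 × 3.1 = 141.05 → 141.

cuff 57; left front 81; collar 141.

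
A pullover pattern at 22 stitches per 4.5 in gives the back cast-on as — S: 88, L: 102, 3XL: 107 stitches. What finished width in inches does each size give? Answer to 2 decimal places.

S 18.00 inches; L 20.86 inches; 3XL 21.89 inches.

22/4.5 = 4.889 sts per in.
S: 88 / 4.889 = 18.000 → 18.00 in.
L: 102 / 4.889 = 20.864 → 20.86 in.
3XL: 107 / 4.889 = 21.886 → 21.89 in.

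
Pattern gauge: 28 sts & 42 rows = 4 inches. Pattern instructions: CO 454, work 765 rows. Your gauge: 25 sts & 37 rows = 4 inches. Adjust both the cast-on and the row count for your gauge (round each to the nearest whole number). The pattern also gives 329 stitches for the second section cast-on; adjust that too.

Stitches: 454 × 25/28 = 405.36 → 405.
Rows: 765 × 37/42 = 673.93 → 674.
second section cast-on: 329 × 25/28 = 293.75 → 294.

Cast on 405 stitches; work 674 rows; second section cast-on 294 stitches.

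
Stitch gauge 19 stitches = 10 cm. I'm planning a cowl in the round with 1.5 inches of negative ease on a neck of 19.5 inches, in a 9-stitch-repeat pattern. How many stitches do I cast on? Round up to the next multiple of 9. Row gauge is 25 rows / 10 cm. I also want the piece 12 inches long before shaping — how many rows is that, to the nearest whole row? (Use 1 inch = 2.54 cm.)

Finished = 19.5 − 1.5 = 18 inches.
18 inches × 2.54 = 45.72 cm.
19/10 = 1.9 sts per cm; 45.72 × 1.9 = 86.87 sts.
Next multiple of 9 → 90.
12 inches = 30.48 cm; × 2.5 = 76.20 → 76 rows.

Cast on 90 stitches; work 76 rows.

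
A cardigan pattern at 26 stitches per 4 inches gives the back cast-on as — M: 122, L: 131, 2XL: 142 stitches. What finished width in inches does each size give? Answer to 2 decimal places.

M 18.77 inches; L 20.15 inches; 2XL 21.85 inches.

26/4 = 6.5 sts per in.
M: 122 / 6.5 = 18.769 → 18.77 in.
L: 131 / 6.5 = 20.154 → 20.15 in.
2XL: 142 / 6.5 = 21.846 → 21.85 in.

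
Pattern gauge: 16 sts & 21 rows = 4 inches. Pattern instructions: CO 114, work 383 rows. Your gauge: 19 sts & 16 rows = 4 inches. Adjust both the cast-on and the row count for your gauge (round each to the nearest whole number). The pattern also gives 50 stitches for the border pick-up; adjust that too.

Stitches: 114 × 19/16 = 135.38 → 135.
Rows: 383 × 16/21 = 291.81 → 292.
border pick-up: 50 × 19/16 = 59.38 → 59.

Cast on 135 stitches; work 292 rows; border pick-up 59 stitches.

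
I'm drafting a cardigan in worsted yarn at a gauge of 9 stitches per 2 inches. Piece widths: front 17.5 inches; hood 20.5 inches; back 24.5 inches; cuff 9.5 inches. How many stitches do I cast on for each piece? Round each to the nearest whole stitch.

front 79; hood 92; back 110; cuff 43.

Rate = 9/2 = 4.5 sts per in.
front: 17.5 × 4.5 = 78.75 → 79.
hood: 20.5 × 4.5 = 92.25 → 92.
back: 24.5 × 4.5 = 110.25 → 110.
cuff: 9.5 × 4.5 = 42.75 → 43.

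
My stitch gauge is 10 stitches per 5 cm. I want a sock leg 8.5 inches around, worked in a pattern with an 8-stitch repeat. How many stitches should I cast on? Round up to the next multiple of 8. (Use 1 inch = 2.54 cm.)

48 stitches.

8.5 in = 8.5 × 2.54 = 21.59 cm.
10 / 5 = 2 sts/cm.
21.59 × 2 = 43.18 sts.
→ 48.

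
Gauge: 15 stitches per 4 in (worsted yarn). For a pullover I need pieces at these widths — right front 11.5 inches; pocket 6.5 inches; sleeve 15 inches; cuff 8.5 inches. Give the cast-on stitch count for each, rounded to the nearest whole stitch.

Rate = 15/4 = 3.75 sts per in.
right front: 11.5 × 3.75 = 43.12 → 43.
pocket: 6.5 × 3.75 = 24.38 → 24.
sleeve: 15 × 3.75 = 56.25 → 56.
cuff: 8.5 × 3.75 = 31.88 → 32.

right front 43; pocket 24; sleeve 56; cuff 32.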